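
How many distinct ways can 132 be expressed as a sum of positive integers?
6620830889

p(n) counts ways to write n as a sum of positive integers (order ignored).
Euler's pentagonal recurrence: p(k) = p(k-1) + p(k-2) - p(k-5) - p(k-7) + p(k-12) + p(k-15) - ... (offsets j(3j∓1)/2, signs ++--, p(0)=1, p(<0)=0).
DP table for k = 0..131: p(0)=1, p(1)=1, p(2)=2, p(3)=3, p(4)=5, p(5)=7, p(6)=11, p(7)=15, p(8)=22, p(9)=30, p(10)=42, p(11)=56, p(12)=77, p(13)=101, p(14)=135, p(15)=176, p(16)=231, p(17)=297, p(18)=385, p(19)=490, p(20)=627, p(21)=792, p(22)=1002, p(23)=1255, p(24)=1575, p(25)=1958, p(26)=2436, p(27)=3010, p(28)=3718, p(29)=4565, p(30)=5604, p(31)=6842, p(32)=8349, p(33)=10143, p(34)=12310, p(35)=14883, p(36)=17977, p(37)=21637, p(38)=26015, p(39)=31185, p(40)=37338, p(41)=44583, p(42)=53174, p(43)=63261, p(44)=75175, p(45)=89134, p(46)=105558, p(47)=124754, p(48)=147273, p(49)=173525, p(50)=204226, p(51)=239943, p(52)=281589, p(53)=329931, p(54)=386155, p(55)=451276, p(56)=526823, p(57)=614154, p(58)=715220, p(59)=831820, p(60)=966467, p(61)=1121505, p(62)=1300156, p(63)=1505499, p(64)=1741630, p(65)=2012558, p(66)=2323520, p(67)=2679689, p(68)=3087735, p(69)=3554345, p(70)=4087968, p(71)=4697205, p(72)=5392783, p(73)=6185689, p(74)=7089500, p(75)=8118264, p(76)=9289091, p(77)=10619863, p(78)=12132164, p(79)=13848650, p(80)=15796476, p(81)=18004327, p(82)=20506255, p(83)=23338469, p(84)=26543660, p(85)=30167357, p(86)=34262962, p(87)=38887673, p(88)=44108109, p(89)=49995925, p(90)=56634173, p(91)=64112359, p(92)=72533807, p(93)=82010177, p(94)=92669720, p(95)=104651419, p(96)=118114304, p(97)=133230930, p(98)=150198136, p(99)=169229875, p(100)=190569292, p(101)=214481126, p(102)=241265379, p(103)=271248950, p(104)=304801365, p(105)=342325709, p(106)=384276336, p(107)=431149389, p(108)=483502844, p(109)=541946240, p(110)=607163746, p(111)=679903203, p(112)=761002156, p(113)=851376628, p(114)=952050665, p(115)=1064144451, p(116)=1188908248, p(117)=1327710076, p(118)=1482074143, p(119)=1653668665, p(120)=1844349560, p(121)=2056148051, p(122)=2291320912, p(123)=2552338241, p(124)=2841940500, p(125)=3163127352, p(126)=3519222692, p(127)=3913864295, p(128)=4351078600, p(129)=4835271870, p(130)=5371315400, p(131)=5964539504.
Final step: p(132) = p(131) + p(130) - p(127) - p(125) + p(120) + p(117) - p(110) - p(106) + p(97) + p(92) - p(81) - p(75) + p(62) + p(55) - p(40) - p(32) + p(15) + p(6)
= 5964539504 + 5371315400 - 3913864295 - 3163127352 + 1844349560 + 1327710076 - 607163746 - 384276336 + 133230930 + 72533807 - 18004327 - 8118264 + 1300156 + 451276 - 37338 - 8349 + 176 + 11
= 6620830889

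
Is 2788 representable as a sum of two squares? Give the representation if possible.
22² + 48² (a=22, b=48)

Factorization: 2788 = 2^2 × 17 × 41
By Fermat: n is sum of two squares iff every prime p ≡ 3 (mod 4) appears to even power.
All primes ≡ 3 (mod 4) appear to even power.
Search a = 0, 1, 2, … for 2788 - a² a perfect square: first hit at a = 22: 2788 - 484 = 2304 = 48².
2788 = 22² + 48² = 484 + 2304 ✓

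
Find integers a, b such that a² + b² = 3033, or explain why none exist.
27² + 48² (a=27, b=48)

Factorization: 3033 = 3^2 × 337
By Fermat: n is sum of two squares iff every prime p ≡ 3 (mod 4) appears to even power.
All primes ≡ 3 (mod 4) appear to even power.
Search a = 0, 1, 2, … for 3033 - a² a perfect square: first hit at a = 27: 3033 - 729 = 2304 = 48².
3033 = 27² + 48² = 729 + 2304 ✓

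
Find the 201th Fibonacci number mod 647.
255

Matrix identity: Q^n = [[F_(n+1), F_n], [F_n, F_(n-1)]] with Q = [[1,1],[1,0]].
n = 201 = 11001001₂. Square-and-multiply, entries mod 647:
Q^1 = [[1,1],[1,0]]
Q^3 = (Q^1)²·Q = [[3,2],[2,1]]
Q^6 = (Q^3)² = [[13,8],[8,5]]
Q^12 = (Q^6)² = [[233,144],[144,89]]
Q^25 = (Q^12)²·Q = [[404,620],[620,431]]
Q^50 = (Q^25)² = [[254,100],[100,154]]
Q^100 = (Q^50)² = [[111,39],[39,72]]
Q^201 = (Q^100)²·Q = [[275,255],[255,20]]
F_201 mod 647 = Q^201[0][1] = 255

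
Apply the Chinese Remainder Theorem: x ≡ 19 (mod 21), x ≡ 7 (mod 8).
103

Using Chinese Remainder Theorem:
M = 21 × 8 = 168
M1 = 8, M2 = 21
y1 = 8^(-1) mod 21 = 8
y2 = 21^(-1) mod 8 = 5
x = (19×8×8 + 7×21×5) mod 168 = 103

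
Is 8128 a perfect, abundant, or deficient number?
perfect

Proper divisors of 8128: sum = 1 + 2 + 4 + 8 + 16 + 32 + 64 + 127 + 254 + 508 + 1016 + 2032 + 4064 = 8128
Since 8128 = 8128, 8128 is perfect.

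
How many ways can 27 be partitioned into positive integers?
3010

p(n) counts ways to write n as a sum of positive integers (order ignored).
Euler's pentagonal recurrence: p(k) = p(k-1) + p(k-2) - p(k-5) - p(k-7) + p(k-12) + p(k-15) - ... (offsets j(3j∓1)/2, signs ++--, p(0)=1, p(<0)=0).
DP table for k = 0..26: p(0)=1, p(1)=1, p(2)=2, p(3)=3, p(4)=5, p(5)=7, p(6)=11, p(7)=15, p(8)=22, p(9)=30, p(10)=42, p(11)=56, p(12)=77, p(13)=101, p(14)=135, p(15)=176, p(16)=231, p(17)=297, p(18)=385, p(19)=490, p(20)=627, p(21)=792, p(22)=1002, p(23)=1255, p(24)=1575, p(25)=1958, p(26)=2436.
Final step: p(27) = p(26) + p(25) - p(22) - p(20) + p(15) + p(12) - p(5) - p(1)
= 2436 + 1958 - 1002 - 627 + 176 + 77 - 7 - 1
= 3010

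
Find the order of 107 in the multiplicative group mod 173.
172

173 is prime, so ord(107) divides φ(173) = 172.
Divisors of 172: 1, 2, 4, 43, 86, 172.
Repeated squaring: 107^1 ≡ 107, 107^2 ≡ 31, 107^4 ≡ 96, 107^8 ≡ 47, 107^16 ≡ 133, 107^32 ≡ 43, 107^64 ≡ 119, 107^128 ≡ 148 (mod 173).
Test 107^d mod 173 for each divisor d in increasing order:
107^1 ≡ 107
107^2 ≡ 31
107^4 ≡ 96
107^43 = 107^32·107^8·107^2·107^1 ≡ 80
107^86 = 107^64·107^16·107^4·107^2 ≡ 172
107^172 = 107^128·107^32·107^8·107^4 ≡ 1  ← first divisor giving 1
The order is 172.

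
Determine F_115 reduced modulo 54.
41

Matrix identity: Q^n = [[F_(n+1), F_n], [F_n, F_(n-1)]] with Q = [[1,1],[1,0]].
n = 115 = 1110011₂. Square-and-multiply, entries mod 54:
Q^1 = [[1,1],[1,0]]
Q^3 = (Q^1)²·Q = [[3,2],[2,1]]
Q^7 = (Q^3)²·Q = [[21,13],[13,8]]
Q^14 = (Q^7)² = [[16,53],[53,17]]
Q^28 = (Q^14)² = [[41,21],[21,20]]
Q^57 = (Q^28)²·Q = [[1,16],[16,39]]
Q^115 = (Q^57)²·Q = [[33,41],[41,46]]
F_115 mod 54 = Q^115[0][1] = 41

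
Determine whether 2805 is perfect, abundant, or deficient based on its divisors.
deficient

Proper divisors of 2805: sum = 1 + 3 + 5 + 11 + 15 + 17 + 33 + 51 + 55 + 85 + 165 + 187 + 255 + 561 + 935 = 2379
Since 2379 < 2805, 2805 is deficient.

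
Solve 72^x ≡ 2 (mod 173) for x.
169

Baby-step giant-step with step n = ⌈√173⌉ = 14.
Baby steps 72^j mod 173 (j:value) for j=0..13: 0:1, 1:72, 2:167, 3:87, 4:36, 5:170, 6:130, 7:18, 8:85, 9:65, 10:9, 11:129, 12:119, 13:91.
Giant-step multiplier: 72^(-14) ≡ 72^(172-14) = 72^158 ≡ 55 (mod 173).
Giant steps γ_i = 2·55^i mod 173: γ_0=2, γ_1=110, γ_2=168, γ_3=71, γ_4=99, γ_5=82, γ_6=12, γ_7=141, γ_8=143, γ_9=80, γ_10=75, γ_11=146, γ_12=72 (in table at j=1).
x = i·n + j = 12·14 + 1 = 169.
Check: 72^169 ≡ 2 (mod 173).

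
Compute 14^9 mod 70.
14

Repeated squaring. Binary of 9 = 1001.
14^1 ≡ 14 (mod 70); 14^2 ≡ 56 (mod 70); 14^4 ≡ 56 (mod 70); 14^8 ≡ 56 (mod 70)
14^9 = 14^1 × 14^8 ≡ 14 (mod 70)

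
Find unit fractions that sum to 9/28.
1/4 + 1/14

Greedy algorithm:
9/28: ceiling(28/9) = 4, use 1/4
1/14: ceiling(14/1) = 14, use 1/14
Result: 9/28 = 1/4 + 1/14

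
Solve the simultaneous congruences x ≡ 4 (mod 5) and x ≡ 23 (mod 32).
119

Using Chinese Remainder Theorem:
M = 5 × 32 = 160
M1 = 32, M2 = 5
y1 = 32^(-1) mod 5 = 3
y2 = 5^(-1) mod 32 = 13
x = (4×32×3 + 23×5×13) mod 160 = 119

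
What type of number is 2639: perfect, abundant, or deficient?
deficient

Proper divisors of 2639: sum = 1 + 7 + 13 + 29 + 91 + 203 + 377 = 721
Since 721 < 2639, 2639 is deficient.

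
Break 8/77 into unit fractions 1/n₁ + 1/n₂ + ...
1/10 + 1/257 + 1/197890

Greedy algorithm:
8/77: ceiling(77/8) = 10, use 1/10
3/770: ceiling(770/3) = 257, use 1/257
1/197890: ceiling(197890/1) = 197890, use 1/197890
Result: 8/77 = 1/10 + 1/257 + 1/197890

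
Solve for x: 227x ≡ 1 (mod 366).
287

gcd(227, 366) = 1, so the inverse exists.
Extended Euclidean algorithm on (366, 227):
366 = 1 × 227 + 139  ⟹  139 = (1)·366 + (-1)·227
227 = 1 × 139 + 88  ⟹  88 = (-1)·366 + (2)·227
139 = 1 × 88 + 51  ⟹  51 = (2)·366 + (-3)·227
88 = 1 × 51 + 37  ⟹  37 = (-3)·366 + (5)·227
51 = 1 × 37 + 14  ⟹  14 = (5)·366 + (-8)·227
37 = 2 × 14 + 9  ⟹  9 = (-13)·366 + (21)·227
14 = 1 × 9 + 5  ⟹  5 = (18)·366 + (-29)·227
9 = 1 × 5 + 4  ⟹  4 = (-31)·366 + (50)·227
5 = 1 × 4 + 1  ⟹  1 = (49)·366 + (-79)·227
So (-79)·227 ≡ 1 (mod 366), i.e. 227^(-1) ≡ -79 ≡ 287 (mod 366).
Check: 227 × 287 = 65149 ≡ 1 (mod 366)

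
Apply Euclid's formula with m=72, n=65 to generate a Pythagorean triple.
(959, 9360, 9409)

Euclid's formula: a = m² - n², b = 2mn, c = m² + n²
m = 72, n = 65
a = 72² - 65² = 5184 - 4225 = 959
b = 2 × 72 × 65 = 9360
c = 72² + 65² = 5184 + 4225 = 9409
Verification: 959² + 9360² = 919681 + 87609600 = 88529281 = 9409² ✓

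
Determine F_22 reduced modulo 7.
1

Matrix identity: Q^n = [[F_(n+1), F_n], [F_n, F_(n-1)]] with Q = [[1,1],[1,0]].
n = 22 = 10110₂. Square-and-multiply, entries mod 7:
Q^1 = [[1,1],[1,0]]
Q^2 = (Q^1)² = [[2,1],[1,1]]
Q^5 = (Q^2)²·Q = [[1,5],[5,3]]
Q^11 = (Q^5)²·Q = [[4,5],[5,6]]
Q^22 = (Q^11)² = [[6,1],[1,5]]
F_22 mod 7 = Q^22[0][1] = 1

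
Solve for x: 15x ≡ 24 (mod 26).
x ≡ 12 (mod 26)

gcd(15, 26) = 1, which divides 24, so solutions exist.
Find 15^(-1) mod 26 by the extended Euclidean algorithm:
26 = 1 × 15 + 11  ⟹  11 = (1)·26 + (-1)·15
15 = 1 × 11 + 4  ⟹  4 = (-1)·26 + (2)·15
11 = 2 × 4 + 3  ⟹  3 = (3)·26 + (-5)·15
4 = 1 × 3 + 1  ⟹  1 = (-4)·26 + (7)·15
So (7)·15 ≡ 1 (mod 26), i.e. 15^(-1) ≡ 7 (mod 26).
x ≡ 7 × 24 = 168 ≡ 12 (mod 26).
Check: 15 × 12 = 180 ≡ 24 (mod 26).
Unique solution: x ≡ 12 (mod 26)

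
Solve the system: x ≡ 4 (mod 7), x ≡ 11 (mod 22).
11

Using Chinese Remainder Theorem:
M = 7 × 22 = 154
M1 = 22, M2 = 7
y1 = 22^(-1) mod 7 = 1
y2 = 7^(-1) mod 22 = 19
x = (4×22×1 + 11×7×19) mod 154 = 11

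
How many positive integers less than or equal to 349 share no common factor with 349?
348

349 = 349
φ(n) = n × ∏(1 - 1/p) for each prime p dividing n
φ(349) = 349 × (1 - 1/349) = 348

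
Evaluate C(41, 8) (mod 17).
0

Using Lucas' theorem:
Write n=41 and k=8 in base 17:
n in base 17: [2, 7]
k in base 17: [0, 8]
C(41,8) mod 17 = ∏ C(n_i, k_i) mod 17
Digit binomials (mod 17): C(2,0) = 1; C(7,8) = 0 (k_i > n_i)
Product: 1 × 0 = 0 ≡ 0 (mod 17)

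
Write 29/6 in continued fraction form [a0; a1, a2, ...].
[4; 1, 5]

Euclidean algorithm steps:
29 = 4 × 6 + 5
6 = 1 × 5 + 1
5 = 5 × 1 + 0
Continued fraction: [4; 1, 5]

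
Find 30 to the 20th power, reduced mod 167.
81

Repeated squaring. Binary of 20 = 10100.
30^1 ≡ 30 (mod 167); 30^2 ≡ 65 (mod 167); 30^4 ≡ 50 (mod 167); 30^8 ≡ 162 (mod 167); 30^16 ≡ 25 (mod 167)
30^20 = 30^4 × 30^16 ≡ 81 (mod 167)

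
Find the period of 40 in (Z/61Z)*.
12

61 is prime, so ord(40) divides φ(61) = 60.
Divisors of 60: 1, 2, 3, 4, 5, 6, 10, 12, 15, 20, 30, 60.
Repeated squaring: 40^1 ≡ 40, 40^2 ≡ 14, 40^4 ≡ 13, 40^8 ≡ 47, 40^16 ≡ 13, 40^32 ≡ 47 (mod 61).
Test 40^d mod 61 for each divisor d in increasing order:
40^1 ≡ 40
40^2 ≡ 14
40^3 = 40^2·40^1 ≡ 11
40^4 ≡ 13
40^5 = 40^4·40^1 ≡ 32
40^6 = 40^4·40^2 ≡ 60
40^10 = 40^8·40^2 ≡ 48
40^12 = 40^8·40^4 ≡ 1  ← first divisor giving 1
The order is 12.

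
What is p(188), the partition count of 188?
1398341745571

p(n) counts ways to write n as a sum of positive integers (order ignored).
Euler's pentagonal recurrence: p(k) = p(k-1) + p(k-2) - p(k-5) - p(k-7) + p(k-12) + p(k-15) - ... (offsets j(3j∓1)/2, signs ++--, p(0)=1, p(<0)=0).
DP table for k = 0..187: p(0)=1, p(1)=1, p(2)=2, p(3)=3, p(4)=5, p(5)=7, p(6)=11, p(7)=15, p(8)=22, p(9)=30, p(10)=42, p(11)=56, p(12)=77, p(13)=101, p(14)=135, p(15)=176, p(16)=231, p(17)=297, p(18)=385, p(19)=490, p(20)=627, p(21)=792, p(22)=1002, p(23)=1255, p(24)=1575, p(25)=1958, p(26)=2436, p(27)=3010, p(28)=3718, p(29)=4565, p(30)=5604, p(31)=6842, p(32)=8349, p(33)=10143, p(34)=12310, p(35)=14883, p(36)=17977, p(37)=21637, p(38)=26015, p(39)=31185, p(40)=37338, p(41)=44583, p(42)=53174, p(43)=63261, p(44)=75175, p(45)=89134, p(46)=105558, p(47)=124754, p(48)=147273, p(49)=173525, p(50)=204226, p(51)=239943, p(52)=281589, p(53)=329931, p(54)=386155, p(55)=451276, p(56)=526823, p(57)=614154, p(58)=715220, p(59)=831820, p(60)=966467, p(61)=1121505, p(62)=1300156, p(63)=1505499, p(64)=1741630, p(65)=2012558, p(66)=2323520, p(67)=2679689, p(68)=3087735, p(69)=3554345, p(70)=4087968, p(71)=4697205, p(72)=5392783, p(73)=6185689, p(74)=7089500, p(75)=8118264, p(76)=9289091, p(77)=10619863, p(78)=12132164, p(79)=13848650, p(80)=15796476, p(81)=18004327, p(82)=20506255, p(83)=23338469, p(84)=26543660, p(85)=30167357, p(86)=34262962, p(87)=38887673, p(88)=44108109, p(89)=49995925, p(90)=56634173, p(91)=64112359, p(92)=72533807, p(93)=82010177, p(94)=92669720, p(95)=104651419, p(96)=118114304, p(97)=133230930, p(98)=150198136, p(99)=169229875, p(100)=190569292, p(101)=214481126, p(102)=241265379, p(103)=271248950, p(104)=304801365, p(105)=342325709, p(106)=384276336, p(107)=431149389, p(108)=483502844, p(109)=541946240, p(110)=607163746, p(111)=679903203, p(112)=761002156, p(113)=851376628, p(114)=952050665, p(115)=1064144451, p(116)=1188908248, p(117)=1327710076, p(118)=1482074143, p(119)=1653668665, p(120)=1844349560, p(121)=2056148051, p(122)=2291320912, p(123)=2552338241, p(124)=2841940500, p(125)=3163127352, p(126)=3519222692, p(127)=3913864295, p(128)=4351078600, p(129)=4835271870, p(130)=5371315400, p(131)=5964539504, p(132)=6620830889, p(133)=7346629512, p(134)=8149040695, p(135)=9035836076, p(136)=10015581680, p(137)=11097645016, p(138)=12292341831, p(139)=13610949895, p(140)=15065878135, p(141)=16670689208, p(142)=18440293320, p(143)=20390982757, p(144)=22540654445, p(145)=24908858009, p(146)=27517052599, p(147)=30388671978, p(148)=33549419497, p(149)=37027355200, p(150)=40853235313, p(151)=45060624582, p(152)=49686288421, p(153)=54770336324, p(154)=60356673280, p(155)=66493182097, p(156)=73232243759, p(157)=80630964769, p(158)=88751778802, p(159)=97662728555, p(160)=107438159466, p(161)=118159068427, p(162)=129913904637, p(163)=142798995930, p(164)=156919475295, p(165)=172389800255, p(166)=189334822579, p(167)=207890420102, p(168)=228204732751, p(169)=250438925115, p(170)=274768617130, p(171)=301384802048, p(172)=330495499613, p(173)=362326859895, p(174)=397125074750, p(175)=435157697830, p(176)=476715857290, p(177)=522115831195, p(178)=571701605655, p(179)=625846753120, p(180)=684957390936, p(181)=749474411781, p(182)=819876908323, p(183)=896684817527, p(184)=980462880430, p(185)=1071823774337, p(186)=1171432692373, p(187)=1280011042268.
Final step: p(188) = p(187) + p(186) - p(183) - p(181) + p(176) + p(173) - p(166) - p(162) + p(153) + p(148) - p(137) - p(131) + p(118) + p(111) - p(96) - p(88) + p(71) + p(62) - p(43) - p(33) + p(12) + p(1)
= 1280011042268 + 1171432692373 - 896684817527 - 749474411781 + 476715857290 + 362326859895 - 189334822579 - 129913904637 + 54770336324 + 33549419497 - 11097645016 - 5964539504 + 1482074143 + 679903203 - 118114304 - 44108109 + 4697205 + 1300156 - 63261 - 10143 + 77 + 1
= 1398341745571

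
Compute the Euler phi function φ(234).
72

234 = 2 × 3^2 × 13
φ(n) = n × ∏(1 - 1/p) for each prime p dividing n
φ(234) = 234 × (1 - 1/2) × (1 - 1/3) × (1 - 1/13) = 72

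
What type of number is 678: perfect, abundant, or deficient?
abundant

Proper divisors of 678: sum = 1 + 2 + 3 + 6 + 113 + 226 + 339 = 690
Since 690 > 678, 678 is abundant.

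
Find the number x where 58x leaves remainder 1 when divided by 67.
52

gcd(58, 67) = 1, so the inverse exists.
Extended Euclidean algorithm on (67, 58):
67 = 1 × 58 + 9  ⟹  9 = (1)·67 + (-1)·58
58 = 6 × 9 + 4  ⟹  4 = (-6)·67 + (7)·58
9 = 2 × 4 + 1  ⟹  1 = (13)·67 + (-15)·58
So (-15)·58 ≡ 1 (mod 67), i.e. 58^(-1) ≡ -15 ≡ 52 (mod 67).
Check: 58 × 52 = 3016 ≡ 1 (mod 67)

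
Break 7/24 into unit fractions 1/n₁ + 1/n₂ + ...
1/4 + 1/24

Greedy algorithm:
7/24: ceiling(24/7) = 4, use 1/4
1/24: ceiling(24/1) = 24, use 1/24
Result: 7/24 = 1/4 + 1/24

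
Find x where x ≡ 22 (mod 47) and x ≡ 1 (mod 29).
1103

Using Chinese Remainder Theorem:
M = 47 × 29 = 1363
M1 = 29, M2 = 47
y1 = 29^(-1) mod 47 = 13
y2 = 47^(-1) mod 29 = 21
x = (22×29×13 + 1×47×21) mod 1363 = 1103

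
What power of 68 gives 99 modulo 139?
104

Baby-step giant-step with step n = ⌈√139⌉ = 12.
Baby steps 68^j mod 139 (j:value) for j=0..11: 0:1, 1:68, 2:37, 3:14, 4:118, 5:101, 6:57, 7:123, 8:24, 9:103, 10:54, 11:58.
Giant-step multiplier: 68^(-12) ≡ 68^(138-12) = 68^126 ≡ 131 (mod 139).
Giant steps γ_i = 99·131^i mod 139: γ_0=99, γ_1=42, γ_2=81, γ_3=47, γ_4=41, γ_5=89, γ_6=122, γ_7=136, γ_8=24 (in table at j=8).
x = i·n + j = 8·12 + 8 = 104.
Check: 68^104 ≡ 99 (mod 139).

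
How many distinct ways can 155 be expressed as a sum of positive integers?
66493182097

p(n) counts ways to write n as a sum of positive integers (order ignored).
Euler's pentagonal recurrence: p(k) = p(k-1) + p(k-2) - p(k-5) - p(k-7) + p(k-12) + p(k-15) - ... (offsets j(3j∓1)/2, signs ++--, p(0)=1, p(<0)=0).
DP table for k = 0..154: p(0)=1, p(1)=1, p(2)=2, p(3)=3, p(4)=5, p(5)=7, p(6)=11, p(7)=15, p(8)=22, p(9)=30, p(10)=42, p(11)=56, p(12)=77, p(13)=101, p(14)=135, p(15)=176, p(16)=231, p(17)=297, p(18)=385, p(19)=490, p(20)=627, p(21)=792, p(22)=1002, p(23)=1255, p(24)=1575, p(25)=1958, p(26)=2436, p(27)=3010, p(28)=3718, p(29)=4565, p(30)=5604, p(31)=6842, p(32)=8349, p(33)=10143, p(34)=12310, p(35)=14883, p(36)=17977, p(37)=21637, p(38)=26015, p(39)=31185, p(40)=37338, p(41)=44583, p(42)=53174, p(43)=63261, p(44)=75175, p(45)=89134, p(46)=105558, p(47)=124754, p(48)=147273, p(49)=173525, p(50)=204226, p(51)=239943, p(52)=281589, p(53)=329931, p(54)=386155, p(55)=451276, p(56)=526823, p(57)=614154, p(58)=715220, p(59)=831820, p(60)=966467, p(61)=1121505, p(62)=1300156, p(63)=1505499, p(64)=1741630, p(65)=2012558, p(66)=2323520, p(67)=2679689, p(68)=3087735, p(69)=3554345, p(70)=4087968, p(71)=4697205, p(72)=5392783, p(73)=6185689, p(74)=7089500, p(75)=8118264, p(76)=9289091, p(77)=10619863, p(78)=12132164, p(79)=13848650, p(80)=15796476, p(81)=18004327, p(82)=20506255, p(83)=23338469, p(84)=26543660, p(85)=30167357, p(86)=34262962, p(87)=38887673, p(88)=44108109, p(89)=49995925, p(90)=56634173, p(91)=64112359, p(92)=72533807, p(93)=82010177, p(94)=92669720, p(95)=104651419, p(96)=118114304, p(97)=133230930, p(98)=150198136, p(99)=169229875, p(100)=190569292, p(101)=214481126, p(102)=241265379, p(103)=271248950, p(104)=304801365, p(105)=342325709, p(106)=384276336, p(107)=431149389, p(108)=483502844, p(109)=541946240, p(110)=607163746, p(111)=679903203, p(112)=761002156, p(113)=851376628, p(114)=952050665, p(115)=1064144451, p(116)=1188908248, p(117)=1327710076, p(118)=1482074143, p(119)=1653668665, p(120)=1844349560, p(121)=2056148051, p(122)=2291320912, p(123)=2552338241, p(124)=2841940500, p(125)=3163127352, p(126)=3519222692, p(127)=3913864295, p(128)=4351078600, p(129)=4835271870, p(130)=5371315400, p(131)=5964539504, p(132)=6620830889, p(133)=7346629512, p(134)=8149040695, p(135)=9035836076, p(136)=10015581680, p(137)=11097645016, p(138)=12292341831, p(139)=13610949895, p(140)=15065878135, p(141)=16670689208, p(142)=18440293320, p(143)=20390982757, p(144)=22540654445, p(145)=24908858009, p(146)=27517052599, p(147)=30388671978, p(148)=33549419497, p(149)=37027355200, p(150)=40853235313, p(151)=45060624582, p(152)=49686288421, p(153)=54770336324, p(154)=60356673280.
Final step: p(155) = p(154) + p(153) - p(150) - p(148) + p(143) + p(140) - p(133) - p(129) + p(120) + p(115) - p(104) - p(98) + p(85) + p(78) - p(63) - p(55) + p(38) + p(29) - p(10) - p(0)
= 60356673280 + 54770336324 - 40853235313 - 33549419497 + 20390982757 + 15065878135 - 7346629512 - 4835271870 + 1844349560 + 1064144451 - 304801365 - 150198136 + 30167357 + 12132164 - 1505499 - 451276 + 26015 + 4565 - 42 - 1
= 66493182097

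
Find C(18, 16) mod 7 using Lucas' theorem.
6

Using Lucas' theorem:
Write n=18 and k=16 in base 7:
n in base 7: [2, 4]
k in base 7: [2, 2]
C(18,16) mod 7 = ∏ C(n_i, k_i) mod 7
Digit binomials (mod 7): C(2,2) = 1; C(4,2) = 6
Product: 1 × 6 = 6 ≡ 6 (mod 7)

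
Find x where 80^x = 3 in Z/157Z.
70

Baby-step giant-step with step n = ⌈√157⌉ = 13.
Baby steps 80^j mod 157 (j:value) for j=0..12: 0:1, 1:80, 2:120, 3:23, 4:113, 5:91, 6:58, 7:87, 8:52, 9:78, 10:117, 11:97, 12:67.
Giant-step multiplier: 80^(-13) ≡ 80^(156-13) = 80^143 ≡ 50 (mod 157).
Giant steps γ_i = 3·50^i mod 157: γ_0=3, γ_1=150, γ_2=121, γ_3=84, γ_4=118, γ_5=91 (in table at j=5).
x = i·n + j = 5·13 + 5 = 70.
Check: 80^70 ≡ 3 (mod 157).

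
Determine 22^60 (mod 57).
7

Repeated squaring. Binary of 60 = 111100.
22^1 ≡ 22 (mod 57); 22^2 ≡ 28 (mod 57); 22^4 ≡ 43 (mod 57); 22^8 ≡ 25 (mod 57); 22^16 ≡ 55 (mod 57); 22^32 ≡ 4 (mod 57)
22^60 = 22^4 × 22^8 × 22^16 × 22^32 ≡ 7 (mod 57)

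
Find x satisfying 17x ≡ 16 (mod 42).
x ≡ 38 (mod 42)

gcd(17, 42) = 1, which divides 16, so solutions exist.
Find 17^(-1) mod 42 by the extended Euclidean algorithm:
42 = 2 × 17 + 8  ⟹  8 = (1)·42 + (-2)·17
17 = 2 × 8 + 1  ⟹  1 = (-2)·42 + (5)·17
So (5)·17 ≡ 1 (mod 42), i.e. 17^(-1) ≡ 5 (mod 42).
x ≡ 5 × 16 = 80 ≡ 38 (mod 42).
Check: 17 × 38 = 646 ≡ 16 (mod 42).
Unique solution: x ≡ 38 (mod 42)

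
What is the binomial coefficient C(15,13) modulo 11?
6

Using Lucas' theorem:
Write n=15 and k=13 in base 11:
n in base 11: [1, 4]
k in base 11: [1, 2]
C(15,13) mod 11 = ∏ C(n_i, k_i) mod 11
Digit binomials (mod 11): C(1,1) = 1; C(4,2) = 6
Product: 1 × 6 = 6 ≡ 6 (mod 11)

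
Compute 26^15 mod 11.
1

Repeated squaring. Binary of 15 = 1111.
26^1 ≡ 4 (mod 11); 26^2 ≡ 5 (mod 11); 26^4 ≡ 3 (mod 11); 26^8 ≡ 9 (mod 11)
26^15 = 26^1 × 26^2 × 26^4 × 26^8 ≡ 1 (mod 11)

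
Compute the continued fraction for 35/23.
[1; 1, 1, 11]

Euclidean algorithm steps:
35 = 1 × 23 + 12
23 = 1 × 12 + 11
12 = 1 × 11 + 1
11 = 11 × 1 + 0
Continued fraction: [1; 1, 1, 11]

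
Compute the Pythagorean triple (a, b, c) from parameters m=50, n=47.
(291, 4700, 4709)

Euclid's formula: a = m² - n², b = 2mn, c = m² + n²
m = 50, n = 47
a = 50² - 47² = 2500 - 2209 = 291
b = 2 × 50 × 47 = 4700
c = 50² + 47² = 2500 + 2209 = 4709
Verification: 291² + 4700² = 84681 + 22090000 = 22174681 = 4709² ✓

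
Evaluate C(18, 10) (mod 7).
1

Using Lucas' theorem:
Write n=18 and k=10 in base 7:
n in base 7: [2, 4]
k in base 7: [1, 3]
C(18,10) mod 7 = ∏ C(n_i, k_i) mod 7
Digit binomials (mod 7): C(2,1) = 2; C(4,3) = 4
Product: 2 × 4 = 8 ≡ 1 (mod 7)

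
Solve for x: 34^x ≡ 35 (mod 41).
39

Baby-step giant-step with step n = ⌈√41⌉ = 7.
Baby steps 34^j mod 41 (j:value) for j=0..6: 0:1, 1:34, 2:8, 3:26, 4:23, 5:3, 6:20.
Giant-step multiplier: 34^(-7) ≡ 34^(40-7) = 34^33 ≡ 12 (mod 41).
Giant steps γ_i = 35·12^i mod 41: γ_0=35, γ_1=10, γ_2=38, γ_3=5, γ_4=19, γ_5=23 (in table at j=4).
x = i·n + j = 5·7 + 4 = 39.
Check: 34^39 ≡ 35 (mod 41).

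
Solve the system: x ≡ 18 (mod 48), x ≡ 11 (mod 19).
258

Using Chinese Remainder Theorem:
M = 48 × 19 = 912
M1 = 19, M2 = 48
y1 = 19^(-1) mod 48 = 43
y2 = 48^(-1) mod 19 = 2
x = (18×19×43 + 11×48×2) mod 912 = 258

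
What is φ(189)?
108

189 = 3^3 × 7
φ(n) = n × ∏(1 - 1/p) for each prime p dividing n
φ(189) = 189 × (1 - 1/3) × (1 - 1/7) = 108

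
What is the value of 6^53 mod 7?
6

Repeated squaring. Binary of 53 = 110101.
6^1 ≡ 6 (mod 7); 6^2 ≡ 1 (mod 7); 6^4 ≡ 1 (mod 7); 6^8 ≡ 1 (mod 7); 6^16 ≡ 1 (mod 7); 6^32 ≡ 1 (mod 7)
6^53 = 6^1 × 6^4 × 6^16 × 6^32 ≡ 6 (mod 7)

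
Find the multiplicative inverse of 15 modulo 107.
50

gcd(15, 107) = 1, so the inverse exists.
Extended Euclidean algorithm on (107, 15):
107 = 7 × 15 + 2  ⟹  2 = (1)·107 + (-7)·15
15 = 7 × 2 + 1  ⟹  1 = (-7)·107 + (50)·15
So (50)·15 ≡ 1 (mod 107), i.e. 15^(-1) ≡ 50 (mod 107).
Check: 15 × 50 = 750 ≡ 1 (mod 107)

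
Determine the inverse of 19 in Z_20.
19

gcd(19, 20) = 1, so the inverse exists.
Extended Euclidean algorithm on (20, 19):
20 = 1 × 19 + 1  ⟹  1 = (1)·20 + (-1)·19
So (-1)·19 ≡ 1 (mod 20), i.e. 19^(-1) ≡ -1 ≡ 19 (mod 20).
Check: 19 × 19 = 361 ≡ 1 (mod 20)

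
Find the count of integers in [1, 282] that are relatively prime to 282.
92

282 = 2 × 3 × 47
φ(n) = n × ∏(1 - 1/p) for each prime p dividing n
φ(282) = 282 × (1 - 1/2) × (1 - 1/3) × (1 - 1/47) = 92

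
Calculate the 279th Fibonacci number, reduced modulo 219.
64

Matrix identity: Q^n = [[F_(n+1), F_n], [F_n, F_(n-1)]] with Q = [[1,1],[1,0]].
n = 279 = 100010111₂. Square-and-multiply, entries mod 219:
Q^1 = [[1,1],[1,0]]
Q^2 = (Q^1)² = [[2,1],[1,1]]
Q^4 = (Q^2)² = [[5,3],[3,2]]
Q^8 = (Q^4)² = [[34,21],[21,13]]
Q^17 = (Q^8)²·Q = [[175,64],[64,111]]
Q^34 = (Q^17)² = [[119,127],[127,211]]
Q^69 = (Q^34)²·Q = [[149,68],[68,81]]
Q^139 = (Q^69)²·Q = [[198,107],[107,91]]
Q^279 = (Q^139)²·Q = [[108,64],[64,44]]
F_279 mod 219 = Q^279[0][1] = 64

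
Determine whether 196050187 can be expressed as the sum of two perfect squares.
Not possible

Factorization: 196050187 = 73 × 139^3
By Fermat: n is sum of two squares iff every prime p ≡ 3 (mod 4) appears to even power.
Prime(s) ≡ 3 (mod 4) with odd exponent: [(139, 3)]
Therefore 196050187 cannot be expressed as a² + b².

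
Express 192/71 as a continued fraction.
[2; 1, 2, 2, 1, 1, 1, 2]

Euclidean algorithm steps:
192 = 2 × 71 + 50
71 = 1 × 50 + 21
50 = 2 × 21 + 8
21 = 2 × 8 + 5
8 = 1 × 5 + 3
5 = 1 × 3 + 2
3 = 1 × 2 + 1
2 = 2 × 1 + 0
Continued fraction: [2; 1, 2, 2, 1, 1, 1, 2]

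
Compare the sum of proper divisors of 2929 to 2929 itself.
deficient

Proper divisors of 2929: sum = 1 + 29 + 101 = 131
Since 131 < 2929, 2929 is deficient.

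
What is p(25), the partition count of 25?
1958

p(n) counts ways to write n as a sum of positive integers (order ignored).
Euler's pentagonal recurrence: p(k) = p(k-1) + p(k-2) - p(k-5) - p(k-7) + p(k-12) + p(k-15) - ... (offsets j(3j∓1)/2, signs ++--, p(0)=1, p(<0)=0).
DP table for k = 0..24: p(0)=1, p(1)=1, p(2)=2, p(3)=3, p(4)=5, p(5)=7, p(6)=11, p(7)=15, p(8)=22, p(9)=30, p(10)=42, p(11)=56, p(12)=77, p(13)=101, p(14)=135, p(15)=176, p(16)=231, p(17)=297, p(18)=385, p(19)=490, p(20)=627, p(21)=792, p(22)=1002, p(23)=1255, p(24)=1575.
Final step: p(25) = p(24) + p(23) - p(20) - p(18) + p(13) + p(10) - p(3)
= 1575 + 1255 - 627 - 385 + 101 + 42 - 3
= 1958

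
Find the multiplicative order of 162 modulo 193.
96

193 is prime, so ord(162) divides φ(193) = 192.
Divisors of 192: 1, 2, 3, 4, 6, 8, 12, 16, 24, 32, 48, 64, 96, 192.
Repeated squaring: 162^1 ≡ 162, 162^2 ≡ 189, 162^4 ≡ 16, 162^8 ≡ 63, 162^16 ≡ 109, 162^32 ≡ 108, 162^64 ≡ 84, 162^128 ≡ 108 (mod 193).
Test 162^d mod 193 for each divisor d in increasing order:
162^1 ≡ 162
162^2 ≡ 189
162^3 = 162^2·162^1 ≡ 124
162^4 ≡ 16
162^6 = 162^4·162^2 ≡ 129
162^8 ≡ 63
162^12 = 162^8·162^4 ≡ 43
162^16 ≡ 109
162^24 = 162^16·162^8 ≡ 112
162^32 ≡ 108
162^48 = 162^32·162^16 ≡ 192
162^64 ≡ 84
162^96 = 162^64·162^32 ≡ 1  ← first divisor giving 1
The order is 96.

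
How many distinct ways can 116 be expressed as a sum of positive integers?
1188908248

p(n) counts ways to write n as a sum of positive integers (order ignored).
Euler's pentagonal recurrence: p(k) = p(k-1) + p(k-2) - p(k-5) - p(k-7) + p(k-12) + p(k-15) - ... (offsets j(3j∓1)/2, signs ++--, p(0)=1, p(<0)=0).
DP table for k = 0..115: p(0)=1, p(1)=1, p(2)=2, p(3)=3, p(4)=5, p(5)=7, p(6)=11, p(7)=15, p(8)=22, p(9)=30, p(10)=42, p(11)=56, p(12)=77, p(13)=101, p(14)=135, p(15)=176, p(16)=231, p(17)=297, p(18)=385, p(19)=490, p(20)=627, p(21)=792, p(22)=1002, p(23)=1255, p(24)=1575, p(25)=1958, p(26)=2436, p(27)=3010, p(28)=3718, p(29)=4565, p(30)=5604, p(31)=6842, p(32)=8349, p(33)=10143, p(34)=12310, p(35)=14883, p(36)=17977, p(37)=21637, p(38)=26015, p(39)=31185, p(40)=37338, p(41)=44583, p(42)=53174, p(43)=63261, p(44)=75175, p(45)=89134, p(46)=105558, p(47)=124754, p(48)=147273, p(49)=173525, p(50)=204226, p(51)=239943, p(52)=281589, p(53)=329931, p(54)=386155, p(55)=451276, p(56)=526823, p(57)=614154, p(58)=715220, p(59)=831820, p(60)=966467, p(61)=1121505, p(62)=1300156, p(63)=1505499, p(64)=1741630, p(65)=2012558, p(66)=2323520, p(67)=2679689, p(68)=3087735, p(69)=3554345, p(70)=4087968, p(71)=4697205, p(72)=5392783, p(73)=6185689, p(74)=7089500, p(75)=8118264, p(76)=9289091, p(77)=10619863, p(78)=12132164, p(79)=13848650, p(80)=15796476, p(81)=18004327, p(82)=20506255, p(83)=23338469, p(84)=26543660, p(85)=30167357, p(86)=34262962, p(87)=38887673, p(88)=44108109, p(89)=49995925, p(90)=56634173, p(91)=64112359, p(92)=72533807, p(93)=82010177, p(94)=92669720, p(95)=104651419, p(96)=118114304, p(97)=133230930, p(98)=150198136, p(99)=169229875, p(100)=190569292, p(101)=214481126, p(102)=241265379, p(103)=271248950, p(104)=304801365, p(105)=342325709, p(106)=384276336, p(107)=431149389, p(108)=483502844, p(109)=541946240, p(110)=607163746, p(111)=679903203, p(112)=761002156, p(113)=851376628, p(114)=952050665, p(115)=1064144451.
Final step: p(116) = p(115) + p(114) - p(111) - p(109) + p(104) + p(101) - p(94) - p(90) + p(81) + p(76) - p(65) - p(59) + p(46) + p(39) - p(24) - p(16)
= 1064144451 + 952050665 - 679903203 - 541946240 + 304801365 + 214481126 - 92669720 - 56634173 + 18004327 + 9289091 - 2012558 - 831820 + 105558 + 31185 - 1575 - 231
= 1188908248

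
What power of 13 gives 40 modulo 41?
20

Baby-step giant-step with step n = ⌈√41⌉ = 7.
Baby steps 13^j mod 41 (j:value) for j=0..6: 0:1, 1:13, 2:5, 3:24, 4:25, 5:38, 6:2.
Giant-step multiplier: 13^(-7) ≡ 13^(40-7) = 13^33 ≡ 30 (mod 41).
Giant steps γ_i = 40·30^i mod 41: γ_0=40, γ_1=11, γ_2=2 (in table at j=6).
x = i·n + j = 2·7 + 6 = 20.
Check: 13^20 ≡ 40 (mod 41).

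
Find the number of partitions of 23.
1255

p(n) counts ways to write n as a sum of positive integers (order ignored).
Euler's pentagonal recurrence: p(k) = p(k-1) + p(k-2) - p(k-5) - p(k-7) + p(k-12) + p(k-15) - ... (offsets j(3j∓1)/2, signs ++--, p(0)=1, p(<0)=0).
DP table for k = 0..22: p(0)=1, p(1)=1, p(2)=2, p(3)=3, p(4)=5, p(5)=7, p(6)=11, p(7)=15, p(8)=22, p(9)=30, p(10)=42, p(11)=56, p(12)=77, p(13)=101, p(14)=135, p(15)=176, p(16)=231, p(17)=297, p(18)=385, p(19)=490, p(20)=627, p(21)=792, p(22)=1002.
Final step: p(23) = p(22) + p(21) - p(18) - p(16) + p(11) + p(8) - p(1)
= 1002 + 792 - 385 - 231 + 56 + 22 - 1
= 1255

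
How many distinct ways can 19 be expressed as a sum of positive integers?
490

p(n) counts ways to write n as a sum of positive integers (order ignored).
Euler's pentagonal recurrence: p(k) = p(k-1) + p(k-2) - p(k-5) - p(k-7) + p(k-12) + p(k-15) - ... (offsets j(3j∓1)/2, signs ++--, p(0)=1, p(<0)=0).
DP table for k = 0..18: p(0)=1, p(1)=1, p(2)=2, p(3)=3, p(4)=5, p(5)=7, p(6)=11, p(7)=15, p(8)=22, p(9)=30, p(10)=42, p(11)=56, p(12)=77, p(13)=101, p(14)=135, p(15)=176, p(16)=231, p(17)=297, p(18)=385.
Final step: p(19) = p(18) + p(17) - p(14) - p(12) + p(7) + p(4)
= 385 + 297 - 135 - 77 + 15 + 5
= 490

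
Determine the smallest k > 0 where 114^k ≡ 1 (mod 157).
156

157 is prime, so ord(114) divides φ(157) = 156.
Divisors of 156: 1, 2, 3, 4, 6, 12, 13, 26, 39, 52, 78, 156.
Repeated squaring: 114^1 ≡ 114, 114^2 ≡ 122, 114^4 ≡ 126, 114^8 ≡ 19, 114^16 ≡ 47, 114^32 ≡ 11, 114^64 ≡ 121, 114^128 ≡ 40 (mod 157).
Test 114^d mod 157 for each divisor d in increasing order:
114^1 ≡ 114
114^2 ≡ 122
114^3 = 114^2·114^1 ≡ 92
114^4 ≡ 126
114^6 = 114^4·114^2 ≡ 143
114^12 = 114^8·114^4 ≡ 39
114^13 = 114^8·114^4·114^1 ≡ 50
114^26 = 114^16·114^8·114^2 ≡ 145
114^39 = 114^32·114^4·114^2·114^1 ≡ 28
114^52 = 114^32·114^16·114^4 ≡ 144
114^78 = 114^64·114^8·114^4·114^2 ≡ 156
114^156 = 114^128·114^16·114^8·114^4 ≡ 1  ← first divisor giving 1
The order is 156.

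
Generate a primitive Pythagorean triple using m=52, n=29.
(1863, 3016, 3545)

Euclid's formula: a = m² - n², b = 2mn, c = m² + n²
m = 52, n = 29
a = 52² - 29² = 2704 - 841 = 1863
b = 2 × 52 × 29 = 3016
c = 52² + 29² = 2704 + 841 = 3545
Verification: 1863² + 3016² = 3470769 + 9096256 = 12567025 = 3545² ✓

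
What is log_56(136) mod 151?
34

Baby-step giant-step with step n = ⌈√151⌉ = 13.
Baby steps 56^j mod 151 (j:value) for j=0..12: 0:1, 1:56, 2:116, 3:3, 4:17, 5:46, 6:9, 7:51, 8:138, 9:27, 10:2, 11:112, 12:81.
Giant-step multiplier: 56^(-13) ≡ 56^(150-13) = 56^137 ≡ 126 (mod 151).
Giant steps γ_i = 136·126^i mod 151: γ_0=136, γ_1=73, γ_2=138 (in table at j=8).
x = i·n + j = 2·13 + 8 = 34.
Check: 56^34 ≡ 136 (mod 151).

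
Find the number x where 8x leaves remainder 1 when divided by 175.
22

gcd(8, 175) = 1, so the inverse exists.
Extended Euclidean algorithm on (175, 8):
175 = 21 × 8 + 7  ⟹  7 = (1)·175 + (-21)·8
8 = 1 × 7 + 1  ⟹  1 = (-1)·175 + (22)·8
So (22)·8 ≡ 1 (mod 175), i.e. 8^(-1) ≡ 22 (mod 175).
Check: 8 × 22 = 176 ≡ 1 (mod 175)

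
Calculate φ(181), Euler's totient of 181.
180

181 = 181
φ(n) = n × ∏(1 - 1/p) for each prime p dividing n
φ(181) = 181 × (1 - 1/181) = 180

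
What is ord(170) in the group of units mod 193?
32

193 is prime, so ord(170) divides φ(193) = 192.
Divisors of 192: 1, 2, 3, 4, 6, 8, 12, 16, 24, 32, 48, 64, 96, 192.
Repeated squaring: 170^1 ≡ 170, 170^2 ≡ 143, 170^4 ≡ 184, 170^8 ≡ 81, 170^16 ≡ 192, 170^32 ≡ 1, 170^64 ≡ 1, 170^128 ≡ 1 (mod 193).
Test 170^d mod 193 for each divisor d in increasing order:
170^1 ≡ 170
170^2 ≡ 143
170^3 = 170^2·170^1 ≡ 185
170^4 ≡ 184
170^6 = 170^4·170^2 ≡ 64
170^8 ≡ 81
170^12 = 170^8·170^4 ≡ 43
170^16 ≡ 192
170^24 = 170^16·170^8 ≡ 112
170^32 ≡ 1  ← first divisor giving 1
The order is 32.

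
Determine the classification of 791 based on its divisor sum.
deficient

Proper divisors of 791: sum = 1 + 7 + 113 = 121
Since 121 < 791, 791 is deficient.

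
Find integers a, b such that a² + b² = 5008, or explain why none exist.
48² + 52² (a=48, b=52)

Factorization: 5008 = 2^4 × 313
By Fermat: n is sum of two squares iff every prime p ≡ 3 (mod 4) appears to even power.
All primes ≡ 3 (mod 4) appear to even power.
Search a = 0, 1, 2, … for 5008 - a² a perfect square: first hit at a = 48: 5008 - 2304 = 2704 = 52².
5008 = 48² + 52² = 2304 + 2704 ✓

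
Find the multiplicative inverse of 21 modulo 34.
13

gcd(21, 34) = 1, so the inverse exists.
Extended Euclidean algorithm on (34, 21):
34 = 1 × 21 + 13  ⟹  13 = (1)·34 + (-1)·21
21 = 1 × 13 + 8  ⟹  8 = (-1)·34 + (2)·21
13 = 1 × 8 + 5  ⟹  5 = (2)·34 + (-3)·21
8 = 1 × 5 + 3  ⟹  3 = (-3)·34 + (5)·21
5 = 1 × 3 + 2  ⟹  2 = (5)·34 + (-8)·21
3 = 1 × 2 + 1  ⟹  1 = (-8)·34 + (13)·21
So (13)·21 ≡ 1 (mod 34), i.e. 21^(-1) ≡ 13 (mod 34).
Check: 21 × 13 = 273 ≡ 1 (mod 34)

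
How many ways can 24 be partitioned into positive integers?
1575

p(n) counts ways to write n as a sum of positive integers (order ignored).
Euler's pentagonal recurrence: p(k) = p(k-1) + p(k-2) - p(k-5) - p(k-7) + p(k-12) + p(k-15) - ... (offsets j(3j∓1)/2, signs ++--, p(0)=1, p(<0)=0).
DP table for k = 0..23: p(0)=1, p(1)=1, p(2)=2, p(3)=3, p(4)=5, p(5)=7, p(6)=11, p(7)=15, p(8)=22, p(9)=30, p(10)=42, p(11)=56, p(12)=77, p(13)=101, p(14)=135, p(15)=176, p(16)=231, p(17)=297, p(18)=385, p(19)=490, p(20)=627, p(21)=792, p(22)=1002, p(23)=1255.
Final step: p(24) = p(23) + p(22) - p(19) - p(17) + p(12) + p(9) - p(2)
= 1255 + 1002 - 490 - 297 + 77 + 30 - 2
= 1575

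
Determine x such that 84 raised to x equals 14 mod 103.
72

Baby-step giant-step with step n = ⌈√103⌉ = 11.
Baby steps 84^j mod 103 (j:value) for j=0..10: 0:1, 1:84, 2:52, 3:42, 4:26, 5:21, 6:13, 7:62, 8:58, 9:31, 10:29.
Giant-step multiplier: 84^(-11) ≡ 84^(102-11) = 84^91 ≡ 20 (mod 103).
Giant steps γ_i = 14·20^i mod 103: γ_0=14, γ_1=74, γ_2=38, γ_3=39, γ_4=59, γ_5=47, γ_6=13 (in table at j=6).
x = i·n + j = 6·11 + 6 = 72.
Check: 84^72 ≡ 14 (mod 103).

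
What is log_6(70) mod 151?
99

Baby-step giant-step with step n = ⌈√151⌉ = 13.
Baby steps 6^j mod 151 (j:value) for j=0..12: 0:1, 1:6, 2:36, 3:65, 4:88, 5:75, 6:148, 7:133, 8:43, 9:107, 10:38, 11:77, 12:9.
Giant-step multiplier: 6^(-13) ≡ 6^(150-13) = 6^137 ≡ 14 (mod 151).
Giant steps γ_i = 70·14^i mod 151: γ_0=70, γ_1=74, γ_2=130, γ_3=8, γ_4=112, γ_5=58, γ_6=57, γ_7=43 (in table at j=8).
x = i·n + j = 7·13 + 8 = 99.
Check: 6^99 ≡ 70 (mod 151).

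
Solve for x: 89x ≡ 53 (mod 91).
x ≡ 19 (mod 91)

gcd(89, 91) = 1, which divides 53, so solutions exist.
Find 89^(-1) mod 91 by the extended Euclidean algorithm:
91 = 1 × 89 + 2  ⟹  2 = (1)·91 + (-1)·89
89 = 44 × 2 + 1  ⟹  1 = (-44)·91 + (45)·89
So (45)·89 ≡ 1 (mod 91), i.e. 89^(-1) ≡ 45 (mod 91).
x ≡ 45 × 53 = 2385 ≡ 19 (mod 91).
Check: 89 × 19 = 1691 ≡ 53 (mod 91).
Unique solution: x ≡ 19 (mod 91)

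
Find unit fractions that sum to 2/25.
1/13 + 1/325

Greedy algorithm:
2/25: ceiling(25/2) = 13, use 1/13
1/325: ceiling(325/1) = 325, use 1/325
Result: 2/25 = 1/13 + 1/325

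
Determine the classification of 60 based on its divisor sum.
abundant

Proper divisors of 60: sum = 1 + 2 + 3 + 4 + 5 + 6 + 10 + 12 + 15 + 20 + 30 = 108
Since 108 > 60, 60 is abundant.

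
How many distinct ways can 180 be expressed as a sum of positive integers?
684957390936

p(n) counts ways to write n as a sum of positive integers (order ignored).
Euler's pentagonal recurrence: p(k) = p(k-1) + p(k-2) - p(k-5) - p(k-7) + p(k-12) + p(k-15) - ... (offsets j(3j∓1)/2, signs ++--, p(0)=1, p(<0)=0).
DP table for k = 0..179: p(0)=1, p(1)=1, p(2)=2, p(3)=3, p(4)=5, p(5)=7, p(6)=11, p(7)=15, p(8)=22, p(9)=30, p(10)=42, p(11)=56, p(12)=77, p(13)=101, p(14)=135, p(15)=176, p(16)=231, p(17)=297, p(18)=385, p(19)=490, p(20)=627, p(21)=792, p(22)=1002, p(23)=1255, p(24)=1575, p(25)=1958, p(26)=2436, p(27)=3010, p(28)=3718, p(29)=4565, p(30)=5604, p(31)=6842, p(32)=8349, p(33)=10143, p(34)=12310, p(35)=14883, p(36)=17977, p(37)=21637, p(38)=26015, p(39)=31185, p(40)=37338, p(41)=44583, p(42)=53174, p(43)=63261, p(44)=75175, p(45)=89134, p(46)=105558, p(47)=124754, p(48)=147273, p(49)=173525, p(50)=204226, p(51)=239943, p(52)=281589, p(53)=329931, p(54)=386155, p(55)=451276, p(56)=526823, p(57)=614154, p(58)=715220, p(59)=831820, p(60)=966467, p(61)=1121505, p(62)=1300156, p(63)=1505499, p(64)=1741630, p(65)=2012558, p(66)=2323520, p(67)=2679689, p(68)=3087735, p(69)=3554345, p(70)=4087968, p(71)=4697205, p(72)=5392783, p(73)=6185689, p(74)=7089500, p(75)=8118264, p(76)=9289091, p(77)=10619863, p(78)=12132164, p(79)=13848650, p(80)=15796476, p(81)=18004327, p(82)=20506255, p(83)=23338469, p(84)=26543660, p(85)=30167357, p(86)=34262962, p(87)=38887673, p(88)=44108109, p(89)=49995925, p(90)=56634173, p(91)=64112359, p(92)=72533807, p(93)=82010177, p(94)=92669720, p(95)=104651419, p(96)=118114304, p(97)=133230930, p(98)=150198136, p(99)=169229875, p(100)=190569292, p(101)=214481126, p(102)=241265379, p(103)=271248950, p(104)=304801365, p(105)=342325709, p(106)=384276336, p(107)=431149389, p(108)=483502844, p(109)=541946240, p(110)=607163746, p(111)=679903203, p(112)=761002156, p(113)=851376628, p(114)=952050665, p(115)=1064144451, p(116)=1188908248, p(117)=1327710076, p(118)=1482074143, p(119)=1653668665, p(120)=1844349560, p(121)=2056148051, p(122)=2291320912, p(123)=2552338241, p(124)=2841940500, p(125)=3163127352, p(126)=3519222692, p(127)=3913864295, p(128)=4351078600, p(129)=4835271870, p(130)=5371315400, p(131)=5964539504, p(132)=6620830889, p(133)=7346629512, p(134)=8149040695, p(135)=9035836076, p(136)=10015581680, p(137)=11097645016, p(138)=12292341831, p(139)=13610949895, p(140)=15065878135, p(141)=16670689208, p(142)=18440293320, p(143)=20390982757, p(144)=22540654445, p(145)=24908858009, p(146)=27517052599, p(147)=30388671978, p(148)=33549419497, p(149)=37027355200, p(150)=40853235313, p(151)=45060624582, p(152)=49686288421, p(153)=54770336324, p(154)=60356673280, p(155)=66493182097, p(156)=73232243759, p(157)=80630964769, p(158)=88751778802, p(159)=97662728555, p(160)=107438159466, p(161)=118159068427, p(162)=129913904637, p(163)=142798995930, p(164)=156919475295, p(165)=172389800255, p(166)=189334822579, p(167)=207890420102, p(168)=228204732751, p(169)=250438925115, p(170)=274768617130, p(171)=301384802048, p(172)=330495499613, p(173)=362326859895, p(174)=397125074750, p(175)=435157697830, p(176)=476715857290, p(177)=522115831195, p(178)=571701605655, p(179)=625846753120.
Final step: p(180) = p(179) + p(178) - p(175) - p(173) + p(168) + p(165) - p(158) - p(154) + p(145) + p(140) - p(129) - p(123) + p(110) + p(103) - p(88) - p(80) + p(63) + p(54) - p(35) - p(25) + p(4)
= 625846753120 + 571701605655 - 435157697830 - 362326859895 + 228204732751 + 172389800255 - 88751778802 - 60356673280 + 24908858009 + 15065878135 - 4835271870 - 2552338241 + 607163746 + 271248950 - 44108109 - 15796476 + 1505499 + 386155 - 14883 - 1958 + 5
= 684957390936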